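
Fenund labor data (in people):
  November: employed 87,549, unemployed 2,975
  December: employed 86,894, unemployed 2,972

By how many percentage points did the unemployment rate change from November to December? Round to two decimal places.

The unemployment rate changed by +0.02 percentage points.

November: labor force = 87,549 + 2,975 = 90,524; u = 2,975/90,524 = 3.29%.
December: labor force = 86,894 + 2,972 = 89,866; u = 2,972/89,866 = 3.31%.
Change = 3.31% − 3.29% = +0.02 pp.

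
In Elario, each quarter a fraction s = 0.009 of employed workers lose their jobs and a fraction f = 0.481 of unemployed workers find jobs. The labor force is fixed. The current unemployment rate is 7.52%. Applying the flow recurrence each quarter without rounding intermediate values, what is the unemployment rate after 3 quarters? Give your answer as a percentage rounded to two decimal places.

Unemployment rate after three quarters ≈ 2.59%.

With a fixed labor force, u_{t+1} = u_t + s·(1−u_t) − f·u_t = u_t·(1−s−f) + s.
Here 1−s−f = 0.510 and s = 0.009.
u_1 = 0.075200 × 0.510 + 0.009 = 0.047352.
u_2 = 0.047352 × 0.510 + 0.009 = 0.033150.
u_3 = 0.033150 × 0.510 + 0.009 = 0.025906.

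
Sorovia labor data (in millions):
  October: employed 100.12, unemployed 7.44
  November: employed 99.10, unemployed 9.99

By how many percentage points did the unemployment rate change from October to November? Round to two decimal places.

October: labor force = 100.12 + 7.44 = 107.56; u = 7.44/107.56 = 6.92%.
November: labor force = 99.10 + 9.99 = 109.09; u = 9.99/109.09 = 9.16%.
Change = 9.16% − 6.92% = +2.24 pp.

The unemployment rate changed by +2.24 percentage points.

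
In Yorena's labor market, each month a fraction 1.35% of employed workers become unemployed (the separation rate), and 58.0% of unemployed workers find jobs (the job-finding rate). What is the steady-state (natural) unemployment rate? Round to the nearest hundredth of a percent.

Steady-state unemployment rate ≈ 2.27%.

At steady state the flows balance: s·E = f·U, so U/(E+U) = s/(s+f).
u* = 1.35 / (1.35 + 58.0) = 1.35 / 59.35 = 2.27%.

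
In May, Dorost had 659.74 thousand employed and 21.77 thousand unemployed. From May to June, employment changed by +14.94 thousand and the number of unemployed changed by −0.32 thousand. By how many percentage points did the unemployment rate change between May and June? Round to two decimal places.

The unemployment rate changed by −0.11 percentage points.

May: labor force = 659.74 + 21.77 = 681.51; u = 21.77/681.51 = 3.19%.
June: labor force = 674.68 + 21.45 = 696.13; u = 21.45/696.13 = 3.08%.
Change = 3.08% − 3.19% = −0.11 pp.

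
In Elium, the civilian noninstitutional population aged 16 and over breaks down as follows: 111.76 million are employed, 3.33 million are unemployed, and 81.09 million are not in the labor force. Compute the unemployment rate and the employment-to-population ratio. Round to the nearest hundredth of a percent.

Labor force = employed + unemployed = 111.76 + 3.33 = 115.09 million.
Working-age population = 115.09 + 81.09 = 196.18 million.
Unemployment rate = 3.33 / 115.09 = 2.89%.
Employment-population ratio = 111.76 / 196.18 = 56.97%.

Unemployment rate ≈ 2.89%; employment-population ratio ≈ 56.97%.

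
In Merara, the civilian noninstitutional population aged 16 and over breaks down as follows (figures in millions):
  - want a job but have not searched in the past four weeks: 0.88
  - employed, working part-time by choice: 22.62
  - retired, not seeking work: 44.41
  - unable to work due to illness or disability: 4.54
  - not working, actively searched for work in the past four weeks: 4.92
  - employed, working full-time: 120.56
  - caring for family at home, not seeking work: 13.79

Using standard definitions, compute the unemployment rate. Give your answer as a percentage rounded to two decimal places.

Unemployment rate ≈ 3.32%.

Employed = 22.62 + 120.56 = 143.18 million.
Unemployed = 4.92 million.
Labor force = 143.18 + 4.92 = 148.10 million.
Unemployment rate = 4.92 / 148.10 = 3.32%.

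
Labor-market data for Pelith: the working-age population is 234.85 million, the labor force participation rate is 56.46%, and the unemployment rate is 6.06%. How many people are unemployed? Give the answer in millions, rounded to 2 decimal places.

About 8.04 million are unemployed.

Labor force = 0.5646 × 234.85 = 132.60 million.
Unemployed = 0.0606 × 132.60 ≈ 8.04 million.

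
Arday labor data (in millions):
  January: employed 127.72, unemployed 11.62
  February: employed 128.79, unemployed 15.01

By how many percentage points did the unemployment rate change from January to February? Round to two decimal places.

January: labor force = 127.72 + 11.62 = 139.34; u = 11.62/139.34 = 8.34%.
February: labor force = 128.79 + 15.01 = 143.80; u = 15.01/143.80 = 10.44%.
Change = 10.44% − 8.34% = +2.10 pp.

The unemployment rate changed by +2.10 percentage points.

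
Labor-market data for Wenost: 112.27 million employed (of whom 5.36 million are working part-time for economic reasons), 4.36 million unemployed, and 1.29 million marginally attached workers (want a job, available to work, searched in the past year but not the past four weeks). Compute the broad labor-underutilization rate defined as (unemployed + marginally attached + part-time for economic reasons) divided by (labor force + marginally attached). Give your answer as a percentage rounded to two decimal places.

Labor force = 112.27 + 4.36 = 116.63 million.
Numerator = 4.36 + 1.29 + 5.36 = 11.01 million.
Denominator = 116.63 + 1.29 = 117.92 million.
Broad rate = 11.01 / 117.92 = 9.34%.

Broad underutilization rate ≈ 9.34%.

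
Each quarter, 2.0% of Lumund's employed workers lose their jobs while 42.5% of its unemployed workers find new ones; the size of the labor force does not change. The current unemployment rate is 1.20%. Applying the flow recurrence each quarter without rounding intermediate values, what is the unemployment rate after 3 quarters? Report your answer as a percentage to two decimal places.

Unemployment rate after three quarters ≈ 3.93%.

With a fixed labor force, u_{t+1} = u_t + s·(1−u_t) − f·u_t = u_t·(1−s−f) + s.
Here 1−s−f = 0.555 and s = 0.020.
u_1 = 0.012000 × 0.555 + 0.020 = 0.026660.
u_2 = 0.026660 × 0.555 + 0.020 = 0.034796.
u_3 = 0.034796 × 0.555 + 0.020 = 0.039312.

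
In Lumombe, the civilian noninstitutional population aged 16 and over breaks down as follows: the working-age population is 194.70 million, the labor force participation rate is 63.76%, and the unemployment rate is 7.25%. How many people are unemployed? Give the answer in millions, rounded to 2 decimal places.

About 9.00 million are unemployed.

Labor force = 0.6376 × 194.70 = 124.14 million.
Unemployed = 0.0725 × 124.14 ≈ 9.00 million.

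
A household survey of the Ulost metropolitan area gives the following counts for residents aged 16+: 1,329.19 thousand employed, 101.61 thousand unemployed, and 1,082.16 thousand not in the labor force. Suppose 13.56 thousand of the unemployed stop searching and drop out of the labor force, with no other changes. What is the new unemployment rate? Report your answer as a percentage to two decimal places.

New unemployment rate ≈ 6.21%.

Initially, labor force = 1,329.19 + 101.61 = 1,430.80 thousand, so u = 101.61/1,430.80 = 7.10%.
After the change, unemployed and labor force both fall by 13.56 → E = 1,329.19, U = 88.05, labor force = 1,417.24 thousand.
New unemployment rate = 88.05 / 1,417.24 = 6.21%.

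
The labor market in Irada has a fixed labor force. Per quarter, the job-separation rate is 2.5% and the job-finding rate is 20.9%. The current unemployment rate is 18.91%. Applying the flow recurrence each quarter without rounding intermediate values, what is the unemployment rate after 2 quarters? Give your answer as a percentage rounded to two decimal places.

With a fixed labor force, u_{t+1} = u_t + s·(1−u_t) − f·u_t = u_t·(1−s−f) + s.
Here 1−s−f = 0.766 and s = 0.025.
u_1 = 0.189100 × 0.766 + 0.025 = 0.169851.
u_2 = 0.169851 × 0.766 + 0.025 = 0.155106.

Unemployment rate after two quarters ≈ 15.51%.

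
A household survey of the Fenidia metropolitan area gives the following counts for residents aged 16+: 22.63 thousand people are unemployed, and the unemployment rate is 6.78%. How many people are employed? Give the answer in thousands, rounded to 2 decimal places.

Labor force = U / u = 22.63 / 0.0678 ≈ 333.78 thousand.
Employed = labor force − unemployed = 333.78 − 22.63 = 311.15 thousand.

About 311.15 thousand are employed.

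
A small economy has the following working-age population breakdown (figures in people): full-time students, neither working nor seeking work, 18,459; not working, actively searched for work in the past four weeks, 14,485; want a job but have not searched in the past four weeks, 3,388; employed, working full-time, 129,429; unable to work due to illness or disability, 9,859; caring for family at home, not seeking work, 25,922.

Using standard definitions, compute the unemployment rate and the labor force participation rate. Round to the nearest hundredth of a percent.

Employed = 129,429.
Unemployed = 14,485.
Labor force = 129,429 + 14,485 = 143,914.
Not in labor force = 18,459 + 3,388 + 9,859 + 25,922 = 57,628 (those not working and not actively searching are outside the labor force — including those who want a job but have given up searching).
Civilian working-age population = 143,914 + 57,628 = 201,542.
Unemployment rate = 14,485 / 143,914 = 10.07%.
Labor force participation rate = 143,914 / 201,542 = 71.41%.

Unemployment rate ≈ 10.07%; labor force participation rate ≈ 71.41%.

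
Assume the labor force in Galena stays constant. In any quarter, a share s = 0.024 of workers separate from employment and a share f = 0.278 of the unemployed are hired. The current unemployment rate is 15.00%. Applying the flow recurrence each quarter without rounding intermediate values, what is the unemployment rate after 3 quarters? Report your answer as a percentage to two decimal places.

With a fixed labor force, u_{t+1} = u_t + s·(1−u_t) − f·u_t = u_t·(1−s−f) + s.
Here 1−s−f = 0.698 and s = 0.024.
u_1 = 0.150000 × 0.698 + 0.024 = 0.128700.
u_2 = 0.128700 × 0.698 + 0.024 = 0.113833.
u_3 = 0.113833 × 0.698 + 0.024 = 0.103455.

Unemployment rate after three quarters ≈ 10.35%.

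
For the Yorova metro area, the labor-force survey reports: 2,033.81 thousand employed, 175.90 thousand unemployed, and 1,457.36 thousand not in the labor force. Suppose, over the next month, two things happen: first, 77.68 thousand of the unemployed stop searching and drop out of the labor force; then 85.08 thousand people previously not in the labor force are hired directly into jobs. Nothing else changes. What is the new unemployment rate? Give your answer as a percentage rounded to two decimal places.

Initially, labor force = 2,033.81 + 175.90 = 2,209.71 thousand, so u = 175.90/2,209.71 = 7.96%.
After the first change, unemployed and labor force both fall by 77.68 → E = 2,033.81, U = 98.22, labor force = 2,132.03 thousand.
After the second change, employed and labor force both rise by 85.08; unemployed unchanged → E = 2,118.89, U = 98.22, labor force = 2,217.11 thousand.
New unemployment rate = 98.22 / 2,217.11 = 4.43%.

New unemployment rate ≈ 4.43%.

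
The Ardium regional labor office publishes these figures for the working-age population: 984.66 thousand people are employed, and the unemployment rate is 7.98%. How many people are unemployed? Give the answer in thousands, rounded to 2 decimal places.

About 85.39 thousand are unemployed.

Let U be the number unemployed. The labor force is E + U, and U/(E+U) = 0.0798.
So U = 0.0798 × 984.66 / (1 − 0.0798) = 78.5759 / 0.9202 ≈ 85.39 thousand.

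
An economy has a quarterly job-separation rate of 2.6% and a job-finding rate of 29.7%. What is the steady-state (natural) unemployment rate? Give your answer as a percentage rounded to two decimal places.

At steady state the flows balance: s·E = f·U, so U/(E+U) = s/(s+f).
u* = 2.6 / (2.6 + 29.7) = 2.6 / 32.30 = 8.05%.

Steady-state unemployment rate ≈ 8.05%.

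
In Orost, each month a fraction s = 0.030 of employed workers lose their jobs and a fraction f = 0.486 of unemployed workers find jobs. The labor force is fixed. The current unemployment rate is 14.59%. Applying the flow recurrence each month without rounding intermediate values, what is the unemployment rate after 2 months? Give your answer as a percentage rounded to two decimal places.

With a fixed labor force, u_{t+1} = u_t + s·(1−u_t) − f·u_t = u_t·(1−s−f) + s.
Here 1−s−f = 0.484 and s = 0.030.
u_1 = 0.145900 × 0.484 + 0.030 = 0.100616.
u_2 = 0.100616 × 0.484 + 0.030 = 0.078698.

Unemployment rate after two months ≈ 7.87%.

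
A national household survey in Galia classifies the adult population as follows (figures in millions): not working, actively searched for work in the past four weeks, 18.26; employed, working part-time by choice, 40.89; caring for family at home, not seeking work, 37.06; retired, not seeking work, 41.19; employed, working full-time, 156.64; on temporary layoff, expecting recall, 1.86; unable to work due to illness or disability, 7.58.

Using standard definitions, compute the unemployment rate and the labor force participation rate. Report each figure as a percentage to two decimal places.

Employed = 40.89 + 156.64 = 197.53 million.
Unemployed = 18.26 + 1.86 = 20.12 million (jobless and actively searching, or on temporary layoff).
Labor force = 197.53 + 20.12 = 217.65 million.
Not in labor force = 37.06 + 41.19 + 7.58 = 85.83 million (those not working and not actively searching are outside the labor force).
Civilian working-age population = 217.65 + 85.83 = 303.48 million.
Unemployment rate = 20.12 / 217.65 = 9.24%.
Labor force participation rate = 217.65 / 303.48 = 71.72%.

Unemployment rate ≈ 9.24%; labor force participation rate ≈ 71.72%.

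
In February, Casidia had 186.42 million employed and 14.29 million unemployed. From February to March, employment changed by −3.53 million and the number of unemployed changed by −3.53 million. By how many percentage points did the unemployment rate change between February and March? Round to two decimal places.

February: labor force = 186.42 + 14.29 = 200.71; u = 14.29/200.71 = 7.12%.
March: labor force = 182.89 + 10.76 = 193.65; u = 10.76/193.65 = 5.56%.
Change = 5.56% − 7.12% = −1.56 pp.

The unemployment rate changed by −1.56 percentage points.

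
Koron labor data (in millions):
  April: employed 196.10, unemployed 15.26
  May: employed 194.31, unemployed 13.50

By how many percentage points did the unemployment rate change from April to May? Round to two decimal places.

April: labor force = 196.10 + 15.26 = 211.36; u = 15.26/211.36 = 7.22%.
May: labor force = 194.31 + 13.50 = 207.81; u = 13.50/207.81 = 6.50%.
Change = 6.50% − 7.22% = −0.72 pp.

The unemployment rate changed by −0.72 percentage points.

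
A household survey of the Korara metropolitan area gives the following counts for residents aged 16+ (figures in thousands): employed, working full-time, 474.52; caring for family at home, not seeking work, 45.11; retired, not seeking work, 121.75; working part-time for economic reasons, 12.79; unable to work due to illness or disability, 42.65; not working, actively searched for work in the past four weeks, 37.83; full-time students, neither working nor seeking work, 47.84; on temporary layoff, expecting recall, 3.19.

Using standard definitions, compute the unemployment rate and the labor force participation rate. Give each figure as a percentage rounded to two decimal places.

Unemployment rate ≈ 7.76%; labor force participation rate ≈ 67.24%.

Employed = 474.52 + 12.79 = 487.31 thousand (anyone who worked, including part-time for economic reasons, counts as employed).
Unemployed = 37.83 + 3.19 = 41.02 thousand (jobless and actively searching, or on temporary layoff).
Labor force = 487.31 + 41.02 = 528.33 thousand.
Not in labor force = 45.11 + 121.75 + 42.65 + 47.84 = 257.35 thousand (those not working and not actively searching are outside the labor force).
Civilian working-age population = 528.33 + 257.35 = 785.68 thousand.
Unemployment rate = 41.02 / 528.33 = 7.76%.
Labor force participation rate = 528.33 / 785.68 = 67.24%.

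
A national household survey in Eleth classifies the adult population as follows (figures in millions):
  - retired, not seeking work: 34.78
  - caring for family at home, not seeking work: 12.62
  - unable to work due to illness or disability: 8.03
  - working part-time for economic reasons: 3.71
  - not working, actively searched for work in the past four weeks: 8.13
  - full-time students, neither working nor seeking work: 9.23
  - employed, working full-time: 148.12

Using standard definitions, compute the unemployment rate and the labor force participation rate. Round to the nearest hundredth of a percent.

Employed = 3.71 + 148.12 = 151.83 million (anyone who worked, including part-time for economic reasons, counts as employed).
Unemployed = 8.13 million.
Labor force = 151.83 + 8.13 = 159.96 million.
Not in labor force = 34.78 + 12.62 + 8.03 + 9.23 = 64.66 million (those not working and not actively searching are outside the labor force).
Civilian working-age population = 159.96 + 64.66 = 224.62 million.
Unemployment rate = 8.13 / 159.96 = 5.08%.
Labor force participation rate = 159.96 / 224.62 = 71.21%.

Unemployment rate ≈ 5.08%; labor force participation rate ≈ 71.21%.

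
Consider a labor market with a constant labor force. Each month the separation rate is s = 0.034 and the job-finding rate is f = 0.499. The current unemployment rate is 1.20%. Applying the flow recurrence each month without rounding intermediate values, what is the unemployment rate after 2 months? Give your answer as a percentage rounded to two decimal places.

Unemployment rate after two months ≈ 5.25%.

With a fixed labor force, u_{t+1} = u_t + s·(1−u_t) − f·u_t = u_t·(1−s−f) + s.
Here 1−s−f = 0.467 and s = 0.034.
u_1 = 0.012000 × 0.467 + 0.034 = 0.039604.
u_2 = 0.039604 × 0.467 + 0.034 = 0.052495.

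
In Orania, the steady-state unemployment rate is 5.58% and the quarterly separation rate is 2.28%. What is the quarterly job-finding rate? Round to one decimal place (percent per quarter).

Job-finding rate ≈ 38.6% per quarter.

From u* = s/(s+f): f = s·(1−u)/u.
f = 2.28 × (1 − 0.0558) / 0.0558 = 2.1528 / 0.0558 ≈ 38.6% per quarter.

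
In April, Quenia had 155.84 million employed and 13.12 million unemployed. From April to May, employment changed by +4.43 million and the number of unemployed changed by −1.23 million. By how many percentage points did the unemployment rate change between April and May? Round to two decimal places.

The unemployment rate changed by −0.86 percentage points.

April: labor force = 155.84 + 13.12 = 168.96; u = 13.12/168.96 = 7.77%.
May: labor force = 160.27 + 11.89 = 172.16; u = 11.89/172.16 = 6.91%.
Change = 6.91% − 7.77% = −0.86 pp.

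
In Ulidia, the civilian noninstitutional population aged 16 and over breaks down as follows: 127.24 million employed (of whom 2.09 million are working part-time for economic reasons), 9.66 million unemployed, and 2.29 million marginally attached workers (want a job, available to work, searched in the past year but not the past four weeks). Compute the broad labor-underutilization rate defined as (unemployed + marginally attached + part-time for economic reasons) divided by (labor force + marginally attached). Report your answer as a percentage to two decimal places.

Labor force = 127.24 + 9.66 = 136.90 million.
Numerator = 9.66 + 2.29 + 2.09 = 14.04 million.
Denominator = 136.90 + 2.29 = 139.19 million.
Broad rate = 14.04 / 139.19 = 10.09%.

Broad underutilization rate ≈ 10.09%.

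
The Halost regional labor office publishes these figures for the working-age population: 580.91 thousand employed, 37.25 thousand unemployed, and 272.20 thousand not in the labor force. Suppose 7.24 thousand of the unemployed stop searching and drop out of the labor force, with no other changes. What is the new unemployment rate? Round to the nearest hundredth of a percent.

New unemployment rate ≈ 4.91%.

Initially, labor force = 580.91 + 37.25 = 618.16 thousand, so u = 37.25/618.16 = 6.03%.
After the change, unemployed and labor force both fall by 7.24 → E = 580.91, U = 30.01, labor force = 610.92 thousand.
New unemployment rate = 30.01 / 610.92 = 4.91%.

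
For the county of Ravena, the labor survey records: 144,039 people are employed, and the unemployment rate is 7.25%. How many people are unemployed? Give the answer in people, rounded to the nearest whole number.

About 11,259 are unemployed.

Let U be the number unemployed. The labor force is E + U, and U/(E+U) = 0.0725.
So U = 0.0725 × 144,039 / (1 − 0.0725) = 10442.83 / 0.9275 ≈ 11,259.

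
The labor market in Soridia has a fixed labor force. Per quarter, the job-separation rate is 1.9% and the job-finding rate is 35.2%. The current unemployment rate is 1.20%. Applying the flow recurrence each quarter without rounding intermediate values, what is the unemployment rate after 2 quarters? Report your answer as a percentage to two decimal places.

With a fixed labor force, u_{t+1} = u_t + s·(1−u_t) − f·u_t = u_t·(1−s−f) + s.
Here 1−s−f = 0.629 and s = 0.019.
u_1 = 0.012000 × 0.629 + 0.019 = 0.026548.
u_2 = 0.026548 × 0.629 + 0.019 = 0.035699.

Unemployment rate after two quarters ≈ 3.57%.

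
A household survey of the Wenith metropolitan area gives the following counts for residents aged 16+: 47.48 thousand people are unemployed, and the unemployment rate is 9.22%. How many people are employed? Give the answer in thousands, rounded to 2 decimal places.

Labor force = U / u = 47.48 / 0.0922 ≈ 514.97 thousand.
Employed = labor force − unemployed = 514.97 − 47.48 = 467.49 thousand.

About 467.49 thousand are employed.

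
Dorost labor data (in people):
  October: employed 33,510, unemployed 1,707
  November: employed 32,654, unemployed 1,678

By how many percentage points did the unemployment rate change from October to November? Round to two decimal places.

The unemployment rate changed by +0.04 percentage points.

October: labor force = 33,510 + 1,707 = 35,217; u = 1,707/35,217 = 4.85%.
November: labor force = 32,654 + 1,678 = 34,332; u = 1,678/34,332 = 4.89%.
Change = 4.89% − 4.85% = +0.04 pp.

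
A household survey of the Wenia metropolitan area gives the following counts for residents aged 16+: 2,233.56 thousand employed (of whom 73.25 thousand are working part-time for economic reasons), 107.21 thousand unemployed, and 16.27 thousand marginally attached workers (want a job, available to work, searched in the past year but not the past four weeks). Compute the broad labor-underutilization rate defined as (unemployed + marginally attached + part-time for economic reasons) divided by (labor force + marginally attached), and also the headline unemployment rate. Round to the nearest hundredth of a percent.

Broad underutilization rate ≈ 8.35%; headline unemployment rate ≈ 4.58%.

Labor force = 2,233.56 + 107.21 = 2,340.77 thousand.
Numerator = 107.21 + 16.27 + 73.25 = 196.73 thousand.
Denominator = 2,340.77 + 16.27 = 2,357.04 thousand.
Broad rate = 196.73 / 2,357.04 = 8.35%.
Headline unemployment rate = 107.21 / 2,340.77 = 4.58%.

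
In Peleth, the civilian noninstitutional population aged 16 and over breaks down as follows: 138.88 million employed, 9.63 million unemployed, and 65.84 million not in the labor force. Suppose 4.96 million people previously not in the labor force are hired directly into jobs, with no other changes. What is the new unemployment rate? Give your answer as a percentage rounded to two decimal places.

Initially, labor force = 138.88 + 9.63 = 148.51 million, so u = 9.63/148.51 = 6.48%.
After the change, employed and labor force both rise by 4.96; unemployed unchanged → E = 143.84, U = 9.63, labor force = 153.47 million.
New unemployment rate = 9.63 / 153.47 = 6.27%.

New unemployment rate ≈ 6.27%.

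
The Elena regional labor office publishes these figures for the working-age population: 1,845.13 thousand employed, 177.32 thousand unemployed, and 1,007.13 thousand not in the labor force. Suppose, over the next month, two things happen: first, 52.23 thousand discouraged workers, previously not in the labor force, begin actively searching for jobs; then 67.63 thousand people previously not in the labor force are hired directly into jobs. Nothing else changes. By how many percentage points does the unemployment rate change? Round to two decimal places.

The unemployment rate changes by +1.95 percentage points.

Initially, labor force = 1,845.13 + 177.32 = 2,022.45 thousand, so u = 177.32/2,022.45 = 8.77%.
After the first change, unemployed and labor force both rise by 52.23 → E = 1,845.13, U = 229.55, labor force = 2,074.68 thousand.
After the second change, employed and labor force both rise by 67.63; unemployed unchanged → E = 1,912.76, U = 229.55, labor force = 2,142.31 thousand.
New unemployment rate = 229.55 / 2,142.31 = 10.72%.
Change = 10.72% − 8.77% = +1.95 percentage points.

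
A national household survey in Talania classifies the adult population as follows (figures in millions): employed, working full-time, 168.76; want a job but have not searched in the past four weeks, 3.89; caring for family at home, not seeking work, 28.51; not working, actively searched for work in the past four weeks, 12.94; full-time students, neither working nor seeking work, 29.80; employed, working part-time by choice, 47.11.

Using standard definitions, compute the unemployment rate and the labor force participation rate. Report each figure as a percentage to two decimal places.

Employed = 168.76 + 47.11 = 215.87 million.
Unemployed = 12.94 million.
Labor force = 215.87 + 12.94 = 228.81 million.
Not in labor force = 3.89 + 28.51 + 29.80 = 62.20 million (those not working and not actively searching are outside the labor force — including those who want a job but have given up searching).
Civilian working-age population = 228.81 + 62.20 = 291.01 million.
Unemployment rate = 12.94 / 228.81 = 5.66%.
Labor force participation rate = 228.81 / 291.01 = 78.63%.

Unemployment rate ≈ 5.66%; labor force participation rate ≈ 78.63%.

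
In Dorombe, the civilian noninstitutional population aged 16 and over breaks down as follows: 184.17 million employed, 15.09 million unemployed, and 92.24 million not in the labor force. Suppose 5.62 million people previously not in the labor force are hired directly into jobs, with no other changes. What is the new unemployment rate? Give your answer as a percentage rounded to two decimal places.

New unemployment rate ≈ 7.37%.

Initially, labor force = 184.17 + 15.09 = 199.26 million, so u = 15.09/199.26 = 7.57%.
After the change, employed and labor force both rise by 5.62; unemployed unchanged → E = 189.79, U = 15.09, labor force = 204.88 million.
New unemployment rate = 15.09 / 204.88 = 7.37%.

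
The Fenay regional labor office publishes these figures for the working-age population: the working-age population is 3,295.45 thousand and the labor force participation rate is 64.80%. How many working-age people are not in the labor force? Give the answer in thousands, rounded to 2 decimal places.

Share not in the labor force = 1 − 0.6480 = 0.3520.
Not in labor force = 0.3520 × 3,295.45 ≈ 1,160.00 thousand.

About 1,160.00 thousand are not in the labor force.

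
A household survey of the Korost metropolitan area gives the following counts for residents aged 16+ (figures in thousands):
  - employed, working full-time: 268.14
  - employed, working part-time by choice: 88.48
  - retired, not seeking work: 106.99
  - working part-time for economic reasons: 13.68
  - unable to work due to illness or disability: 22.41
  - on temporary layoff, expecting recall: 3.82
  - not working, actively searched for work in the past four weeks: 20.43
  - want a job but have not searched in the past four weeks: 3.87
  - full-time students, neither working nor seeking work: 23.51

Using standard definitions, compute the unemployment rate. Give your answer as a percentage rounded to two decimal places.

Employed = 268.14 + 88.48 + 13.68 = 370.30 thousand (anyone who worked, including part-time for economic reasons, counts as employed).
Unemployed = 3.82 + 20.43 = 24.25 thousand (jobless and actively searching, or on temporary layoff).
Labor force = 370.30 + 24.25 = 394.55 thousand.
Unemployment rate = 24.25 / 394.55 = 6.15%.

Unemployment rate ≈ 6.15%.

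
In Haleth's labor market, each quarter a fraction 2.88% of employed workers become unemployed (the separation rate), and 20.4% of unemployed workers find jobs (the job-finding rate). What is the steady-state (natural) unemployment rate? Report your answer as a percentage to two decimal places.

At steady state the flows balance: s·E = f·U, so U/(E+U) = s/(s+f).
u* = 2.88 / (2.88 + 20.4) = 2.88 / 23.28 = 12.37%.

Steady-state unemployment rate ≈ 12.37%.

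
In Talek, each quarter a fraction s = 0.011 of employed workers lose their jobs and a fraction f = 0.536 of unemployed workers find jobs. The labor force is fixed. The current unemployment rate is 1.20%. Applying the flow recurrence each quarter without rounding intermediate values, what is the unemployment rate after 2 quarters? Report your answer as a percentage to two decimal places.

With a fixed labor force, u_{t+1} = u_t + s·(1−u_t) − f·u_t = u_t·(1−s−f) + s.
Here 1−s−f = 0.453 and s = 0.011.
u_1 = 0.012000 × 0.453 + 0.011 = 0.016436.
u_2 = 0.016436 × 0.453 + 0.011 = 0.018446.

Unemployment rate after two quarters ≈ 1.84%.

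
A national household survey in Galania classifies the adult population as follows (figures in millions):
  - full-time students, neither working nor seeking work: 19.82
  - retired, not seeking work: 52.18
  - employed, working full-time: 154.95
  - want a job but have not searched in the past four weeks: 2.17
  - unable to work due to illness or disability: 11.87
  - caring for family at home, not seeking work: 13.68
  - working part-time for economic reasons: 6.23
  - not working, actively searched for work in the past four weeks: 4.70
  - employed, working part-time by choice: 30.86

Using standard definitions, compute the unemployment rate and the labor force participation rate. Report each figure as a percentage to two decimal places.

Unemployment rate ≈ 2.39%; labor force participation rate ≈ 66.36%.

Employed = 154.95 + 6.23 + 30.86 = 192.04 million (anyone who worked, including part-time for economic reasons, counts as employed).
Unemployed = 4.70 million.
Labor force = 192.04 + 4.70 = 196.74 million.
Not in labor force = 19.82 + 52.18 + 2.17 + 11.87 + 13.68 = 99.72 million (those not working and not actively searching are outside the labor force — including those who want a job but have given up searching).
Civilian working-age population = 196.74 + 99.72 = 296.46 million.
Unemployment rate = 4.70 / 196.74 = 2.39%.
Labor force participation rate = 196.74 / 296.46 = 66.36%.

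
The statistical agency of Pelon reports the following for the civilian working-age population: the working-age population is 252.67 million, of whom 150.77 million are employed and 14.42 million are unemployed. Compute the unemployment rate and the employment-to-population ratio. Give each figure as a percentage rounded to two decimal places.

Unemployment rate ≈ 8.73%; employment-population ratio ≈ 59.67%.

Labor force = employed + unemployed = 150.77 + 14.42 = 165.19 million.
Unemployment rate = 14.42 / 165.19 = 8.73%.
Employment-population ratio = 150.77 / 252.67 = 59.67%.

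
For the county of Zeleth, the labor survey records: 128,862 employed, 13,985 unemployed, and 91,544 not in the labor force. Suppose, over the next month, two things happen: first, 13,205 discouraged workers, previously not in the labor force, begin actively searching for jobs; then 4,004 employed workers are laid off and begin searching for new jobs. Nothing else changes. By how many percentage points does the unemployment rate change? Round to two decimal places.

Initially, labor force = 128,862 + 13,985 = 142,847, so u = 13,985/142,847 = 9.79%.
After the first change, unemployed and labor force both rise by 13,205 → E = 128,862, U = 27,190, labor force = 156,052.
After the second change, employed falls and unemployed rises by 4,004; labor force unchanged → E = 124,858, U = 31,194, labor force = 156,052.
New unemployment rate = 31,194 / 156,052 = 19.99%.
Change = 19.99% − 9.79% = +10.20 percentage points.

The unemployment rate changes by +10.20 percentage points.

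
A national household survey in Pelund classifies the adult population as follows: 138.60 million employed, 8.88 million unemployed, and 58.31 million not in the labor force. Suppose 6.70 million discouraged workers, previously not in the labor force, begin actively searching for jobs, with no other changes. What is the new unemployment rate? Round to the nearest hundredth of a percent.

New unemployment rate ≈ 10.11%.

Initially, labor force = 138.60 + 8.88 = 147.48 million, so u = 8.88/147.48 = 6.02%.
After the change, unemployed and labor force both rise by 6.70 → E = 138.60, U = 15.58, labor force = 154.18 million.
New unemployment rate = 15.58 / 154.18 = 10.11%.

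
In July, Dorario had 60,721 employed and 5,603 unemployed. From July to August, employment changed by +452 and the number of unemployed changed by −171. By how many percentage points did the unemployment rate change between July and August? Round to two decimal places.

The unemployment rate changed by −0.29 percentage points.

July: labor force = 60,721 + 5,603 = 66,324; u = 5,603/66,324 = 8.45%.
August: labor force = 61,173 + 5,432 = 66,605; u = 5,432/66,605 = 8.16%.
Change = 8.16% − 8.45% = −0.29 pp.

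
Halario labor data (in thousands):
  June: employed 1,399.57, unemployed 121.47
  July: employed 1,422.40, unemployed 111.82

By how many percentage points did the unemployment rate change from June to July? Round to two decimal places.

June: labor force = 1,399.57 + 121.47 = 1,521.04; u = 121.47/1,521.04 = 7.99%.
July: labor force = 1,422.40 + 111.82 = 1,534.22; u = 111.82/1,534.22 = 7.29%.
Change = 7.29% − 7.99% = −0.70 pp.

The unemployment rate changed by −0.70 percentage points.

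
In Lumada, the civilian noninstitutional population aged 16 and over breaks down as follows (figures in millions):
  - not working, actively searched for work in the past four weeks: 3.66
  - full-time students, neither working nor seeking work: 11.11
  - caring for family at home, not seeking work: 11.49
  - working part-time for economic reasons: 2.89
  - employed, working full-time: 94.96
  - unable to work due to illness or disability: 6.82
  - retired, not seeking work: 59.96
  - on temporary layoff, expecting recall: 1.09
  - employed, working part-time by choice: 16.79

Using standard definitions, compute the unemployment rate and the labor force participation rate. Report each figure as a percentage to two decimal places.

Employed = 2.89 + 94.96 + 16.79 = 114.64 million (anyone who worked, including part-time for economic reasons, counts as employed).
Unemployed = 3.66 + 1.09 = 4.75 million (jobless and actively searching, or on temporary layoff).
Labor force = 114.64 + 4.75 = 119.39 million.
Not in labor force = 11.11 + 11.49 + 6.82 + 59.96 = 89.38 million (those not working and not actively searching are outside the labor force).
Civilian working-age population = 119.39 + 89.38 = 208.77 million.
Unemployment rate = 4.75 / 119.39 = 3.98%.
Labor force participation rate = 119.39 / 208.77 = 57.19%.

Unemployment rate ≈ 3.98%; labor force participation rate ≈ 57.19%.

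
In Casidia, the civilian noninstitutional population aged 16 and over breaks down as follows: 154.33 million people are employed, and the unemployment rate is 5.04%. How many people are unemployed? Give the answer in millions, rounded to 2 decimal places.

About 8.19 million are unemployed.

Let U be the number unemployed. The labor force is E + U, and U/(E+U) = 0.0504.
So U = 0.0504 × 154.33 / (1 − 0.0504) = 7.7782 / 0.9496 ≈ 8.19 million.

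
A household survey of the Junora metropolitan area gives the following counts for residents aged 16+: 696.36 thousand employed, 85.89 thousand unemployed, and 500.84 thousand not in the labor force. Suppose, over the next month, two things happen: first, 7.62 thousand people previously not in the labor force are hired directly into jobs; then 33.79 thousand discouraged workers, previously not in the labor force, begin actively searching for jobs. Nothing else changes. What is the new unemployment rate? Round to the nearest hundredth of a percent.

Initially, labor force = 696.36 + 85.89 = 782.25 thousand, so u = 85.89/782.25 = 10.98%.
After the first change, employed and labor force both rise by 7.62; unemployed unchanged → E = 703.98, U = 85.89, labor force = 789.87 thousand.
After the second change, unemployed and labor force both rise by 33.79 → E = 703.98, U = 119.68, labor force = 823.66 thousand.
New unemployment rate = 119.68 / 823.66 = 14.53%.

New unemployment rate ≈ 14.53%.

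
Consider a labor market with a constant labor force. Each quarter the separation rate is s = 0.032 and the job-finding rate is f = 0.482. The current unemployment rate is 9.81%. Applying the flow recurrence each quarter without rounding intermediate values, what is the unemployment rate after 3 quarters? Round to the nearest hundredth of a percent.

With a fixed labor force, u_{t+1} = u_t + s·(1−u_t) − f·u_t = u_t·(1−s−f) + s.
Here 1−s−f = 0.486 and s = 0.032.
u_1 = 0.098100 × 0.486 + 0.032 = 0.079677.
u_2 = 0.079677 × 0.486 + 0.032 = 0.070723.
u_3 = 0.070723 × 0.486 + 0.032 = 0.066371.

Unemployment rate after three quarters ≈ 6.64%.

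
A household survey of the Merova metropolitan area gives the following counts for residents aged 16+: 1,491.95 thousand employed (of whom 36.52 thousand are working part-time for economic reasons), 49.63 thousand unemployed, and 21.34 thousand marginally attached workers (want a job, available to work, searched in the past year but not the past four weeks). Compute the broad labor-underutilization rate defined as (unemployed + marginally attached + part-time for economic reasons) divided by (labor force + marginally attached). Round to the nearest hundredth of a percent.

Broad underutilization rate ≈ 6.88%.

Labor force = 1,491.95 + 49.63 = 1,541.58 thousand.
Numerator = 49.63 + 21.34 + 36.52 = 107.49 thousand.
Denominator = 1,541.58 + 21.34 = 1,562.92 thousand.
Broad rate = 107.49 / 1,562.92 = 6.88%.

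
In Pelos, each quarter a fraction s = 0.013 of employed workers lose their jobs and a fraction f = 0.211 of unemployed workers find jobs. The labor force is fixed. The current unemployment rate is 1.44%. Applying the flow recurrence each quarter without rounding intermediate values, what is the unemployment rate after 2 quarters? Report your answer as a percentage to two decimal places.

With a fixed labor force, u_{t+1} = u_t + s·(1−u_t) − f·u_t = u_t·(1−s−f) + s.
Here 1−s−f = 0.776 and s = 0.013.
u_1 = 0.014400 × 0.776 + 0.013 = 0.024174.
u_2 = 0.024174 × 0.776 + 0.013 = 0.031759.

Unemployment rate after two quarters ≈ 3.18%.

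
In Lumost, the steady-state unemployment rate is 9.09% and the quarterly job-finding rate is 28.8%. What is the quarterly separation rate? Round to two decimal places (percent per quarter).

From u* = s/(s+f): s = u·f/(1−u).
s = 0.0909 × 28.8 / (1 − 0.0909) = 2.6179 / 0.9091 ≈ 2.88% per quarter.

Separation rate ≈ 2.88% per quarter.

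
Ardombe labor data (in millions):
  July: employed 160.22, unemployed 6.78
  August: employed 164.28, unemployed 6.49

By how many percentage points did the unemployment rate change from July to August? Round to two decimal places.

The unemployment rate changed by −0.26 percentage points.

July: labor force = 160.22 + 6.78 = 167.00; u = 6.78/167.00 = 4.06%.
August: labor force = 164.28 + 6.49 = 170.77; u = 6.49/170.77 = 3.80%.
Change = 3.80% − 4.06% = −0.26 pp.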